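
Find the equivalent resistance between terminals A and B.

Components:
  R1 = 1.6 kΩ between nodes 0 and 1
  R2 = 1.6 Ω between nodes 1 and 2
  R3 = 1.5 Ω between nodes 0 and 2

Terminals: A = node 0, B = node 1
Reduce the network between node 0 (A) and node 1 (B) by series/parallel combination:
  Rs1 = R3 + R2 (series, joined only at node 2) = 1.5 + 1.6 = 3.1 Ω
  Rp1 = R1 ‖ Rs1 (parallel, both between nodes 0 and 1) = 1/(1/1600 + 1/3.1) = 3.094 Ω
R_eq = 3.094 Ω

Final answer: 3.094 Ω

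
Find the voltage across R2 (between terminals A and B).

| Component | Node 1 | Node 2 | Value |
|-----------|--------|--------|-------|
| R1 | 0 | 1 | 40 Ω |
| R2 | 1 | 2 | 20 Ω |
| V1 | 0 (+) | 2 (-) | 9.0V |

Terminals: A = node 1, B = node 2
R1 and R2 are in series across V1 (node 0 → node 1 → node 2), and the output A–B is taken across R2, so this is a voltage divider.
Series current: I = V1/(R1 + R2) = 9/(40 + 20) = 9/60 = 0.15 A
V_R2 = I × R2 = V1 × R2/(R1 + R2) = 9 × 20/60 = 3 V

Final answer: 3 V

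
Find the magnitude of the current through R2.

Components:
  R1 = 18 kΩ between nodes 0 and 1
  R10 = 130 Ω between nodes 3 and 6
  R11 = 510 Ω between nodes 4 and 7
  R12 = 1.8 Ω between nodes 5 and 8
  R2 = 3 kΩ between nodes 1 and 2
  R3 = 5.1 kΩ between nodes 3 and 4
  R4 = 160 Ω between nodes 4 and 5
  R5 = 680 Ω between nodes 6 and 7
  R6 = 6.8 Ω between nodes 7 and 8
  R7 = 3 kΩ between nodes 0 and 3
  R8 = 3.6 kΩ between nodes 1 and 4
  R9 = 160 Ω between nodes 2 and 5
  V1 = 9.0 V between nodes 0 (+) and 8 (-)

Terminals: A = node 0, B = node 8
Nodal analysis, taking node 8 as the 0 V reference.
Source V1 fixes V_0 = 9 V.
KCL at each unknown node (sum of currents leaving = 0; resistances in Ω):
  Node 1: (V_1 - 9)/18000 + (V_1 - V_2)/3000 + (V_1 - V_4)/3600 = 0
  Node 2: (V_2 - V_1)/3000 + (V_2 - V_5)/160 = 0
  Node 3: (V_3 - V_4)/5100 + (V_3 - 9)/3000 + (V_3 - V_6)/130 = 0
  Node 4: (V_4 - V_3)/5100 + (V_4 - V_5)/160 + (V_4 - V_1)/3600 + (V_4 - V_7)/510 = 0
  Node 5: (V_5 - V_4)/160 + (V_5 - V_2)/160 + (V_5 - 0)/1.8 = 0
  Node 6: (V_6 - V_7)/680 + (V_6 - V_3)/130 = 0
  Node 7: (V_7 - V_6)/680 + (V_7 - 0)/6.8 + (V_7 - V_4)/510 = 0
Collecting terms (coefficients in siemens):
  0.0006667·V_1 - 0.0003333·V_2 - 0.0002778·V_4 = 0.0005
  0.006583·V_2 - 0.0003333·V_1 - 0.00625·V_5 = 0
  0.008222·V_3 - 0.0001961·V_4 - 0.007692·V_6 = 0.003
  0.008685·V_4 - 0.0002778·V_1 - 0.0001961·V_3 - 0.00625·V_5 - 0.001961·V_7 = 0
  0.5681·V_5 - 0.00625·V_2 - 0.00625·V_4 = 0
  0.009163·V_6 - 0.007692·V_3 - 0.001471·V_7 = 0
  0.1505·V_7 - 0.001961·V_4 - 0.001471·V_6 = 0
Solving these 7 simultaneous equations (Gaussian elimination) gives:
  V_1 = 0.7994 V, V_2 = 0.04163 V, V_3 = 1.719 V, V_4 = 0.06864 V
  V_5 = 0.001213 V, V_6 = 1.445 V, V_7 = 0.01502 V
I_R2 = (V_1 - V_2)/R2 = (0.7994 - 0.04163)/3000 = 0.0002526 A
|I_R2| = 0.0002526 A

Final answer: |I_R2| = 0.0002526 A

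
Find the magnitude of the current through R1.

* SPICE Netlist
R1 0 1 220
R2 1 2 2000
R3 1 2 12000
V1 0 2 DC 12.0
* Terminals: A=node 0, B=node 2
Nodal analysis, taking node 2 as the 0 V reference.
Source V1 fixes V_0 = 12 V.
KCL at each unknown node (sum of currents leaving = 0; resistances in Ω):
  Node 1: (V_1 - 12)/220 + (V_1 - 0)/2000 + (V_1 - 0)/12000 = 0
Collecting terms: 0.005129 × V_1 = 0.05455  =>  V_1 = 10.64 V
I_R1 = (V_0 - V_1)/R1 = (12 - 10.64)/220 = 0.006204 A
|I_R1| = 0.006204 A

Final answer: |I_R1| = 0.006204 A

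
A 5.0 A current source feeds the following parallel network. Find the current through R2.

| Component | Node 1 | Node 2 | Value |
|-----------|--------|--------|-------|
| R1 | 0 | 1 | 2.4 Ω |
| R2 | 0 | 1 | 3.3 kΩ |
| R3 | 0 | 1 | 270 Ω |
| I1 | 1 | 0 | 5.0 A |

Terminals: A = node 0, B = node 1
All resistors sit directly between nodes 0 and 1, so they are in parallel and share one voltage V; the full source current 5 A splits among them.
1/R_par = 1/2.4 + 1/3300 + 1/270 = 0.4207 S  =>  R_par = 2.377 Ω
V = I × R_par = 5 × 2.377 = 11.89 V
I_R2 = V/R2 = 11.89/3300 = 0.003602 A

Final answer: 0.003602 A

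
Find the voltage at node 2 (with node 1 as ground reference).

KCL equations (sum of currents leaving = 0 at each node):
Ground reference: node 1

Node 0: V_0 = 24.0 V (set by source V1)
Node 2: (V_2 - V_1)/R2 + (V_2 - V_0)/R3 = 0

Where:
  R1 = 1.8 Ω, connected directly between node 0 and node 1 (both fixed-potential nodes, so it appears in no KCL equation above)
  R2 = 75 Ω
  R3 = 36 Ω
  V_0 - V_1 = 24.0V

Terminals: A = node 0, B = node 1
Nodal analysis, taking node 1 as the 0 V reference.
Source V1 fixes V_0 = 24 V.
KCL at each unknown node (sum of currents leaving = 0; resistances in Ω):
  Node 2: (V_2 - 0)/75 + (V_2 - 24)/36 = 0
Collecting terms: 0.04111 × V_2 = 0.6667  =>  V_2 = 16.22 V
The requested potential is V_2 = 16.22 V.

Final answer: V_2 = 16.22 V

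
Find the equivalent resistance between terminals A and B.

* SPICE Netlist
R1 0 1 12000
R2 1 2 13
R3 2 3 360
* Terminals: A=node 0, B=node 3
Reduce the network between node 0 (A) and node 3 (B) by series/parallel combination:
  Rs1 = R1 + R2 (series, joined only at node 1) = 12000 + 13 = 12010 Ω
  Rs2 = R3 + Rs1 (series, joined only at node 2) = 360 + 12010 = 12370 Ω
R_eq = 12.37 kΩ

Final answer: 12.37 kΩ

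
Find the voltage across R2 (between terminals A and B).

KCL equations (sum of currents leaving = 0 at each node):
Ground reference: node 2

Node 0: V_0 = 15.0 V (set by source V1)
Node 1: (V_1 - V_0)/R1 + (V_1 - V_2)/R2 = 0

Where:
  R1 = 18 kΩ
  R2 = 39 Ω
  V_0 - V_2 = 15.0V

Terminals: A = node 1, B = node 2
R1 and R2 are in series across V1 (node 0 → node 1 → node 2), and the output A–B is taken across R2, so this is a voltage divider.
Series current: I = V1/(R1 + R2) = 15/(18000 + 39) = 15/18040 = 0.0008315 A
V_R2 = I × R2 = V1 × R2/(R1 + R2) = 15 × 39/18040 = 0.03243 V

Final answer: 0.03243 V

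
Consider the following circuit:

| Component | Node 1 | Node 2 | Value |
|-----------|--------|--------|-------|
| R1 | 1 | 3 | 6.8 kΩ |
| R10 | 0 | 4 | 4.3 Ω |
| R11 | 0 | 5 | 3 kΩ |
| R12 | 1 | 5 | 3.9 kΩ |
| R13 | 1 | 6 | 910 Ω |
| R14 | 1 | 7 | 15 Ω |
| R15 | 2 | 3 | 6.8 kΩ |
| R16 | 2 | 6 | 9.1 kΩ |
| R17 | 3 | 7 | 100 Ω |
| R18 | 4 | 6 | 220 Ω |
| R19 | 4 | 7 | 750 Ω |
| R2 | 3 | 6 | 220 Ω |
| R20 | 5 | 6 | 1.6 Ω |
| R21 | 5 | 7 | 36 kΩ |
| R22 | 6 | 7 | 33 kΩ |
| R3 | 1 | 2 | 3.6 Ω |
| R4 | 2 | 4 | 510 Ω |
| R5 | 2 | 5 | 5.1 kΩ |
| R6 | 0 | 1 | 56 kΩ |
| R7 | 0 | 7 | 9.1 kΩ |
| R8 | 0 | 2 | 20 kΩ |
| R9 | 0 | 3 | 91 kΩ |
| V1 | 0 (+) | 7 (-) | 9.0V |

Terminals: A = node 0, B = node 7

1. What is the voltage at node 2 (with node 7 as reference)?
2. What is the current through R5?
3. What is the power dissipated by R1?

Nodal analysis, taking node 7 as the 0 V reference.
Source V1 fixes V_0 = 9 V.
KCL at each unknown node (sum of currents leaving = 0; resistances in Ω):
  Node 1: (V_1 - V_3)/6800 + (V_1 - V_2)/3.6 + (V_1 - 9)/56000 + (V_1 - V_5)/3900 + (V_1 - V_6)/910 + (V_1 - 0)/15 = 0
  Node 2: (V_2 - V_1)/3.6 + (V_2 - V_4)/510 + (V_2 - V_5)/5100 + (V_2 - 9)/20000 + (V_2 - V_3)/6800 + (V_2 - V_6)/9100 = 0
  Node 3: (V_3 - V_1)/6800 + (V_3 - V_6)/220 + (V_3 - 9)/91000 + (V_3 - V_2)/6800 + (V_3 - 0)/100 = 0
  Node 4: (V_4 - V_2)/510 + (V_4 - 9)/4.3 + (V_4 - V_6)/220 + (V_4 - 0)/750 = 0
  Node 5: (V_5 - V_2)/5100 + (V_5 - 9)/3000 + (V_5 - V_1)/3900 + (V_5 - V_6)/1.6 + (V_5 - 0)/36000 = 0
  Node 6: (V_6 - V_3)/220 + (V_6 - V_1)/910 + (V_6 - V_2)/9100 + (V_6 - V_4)/220 + (V_6 - V_5)/1.6 + (V_6 - 0)/33000 = 0
Collecting terms (coefficients in siemens):
  0.346·V_1 - 0.2778·V_2 - 0.0001471·V_3 - 0.0002564·V_5 - 0.001099·V_6 = 0.0001607
  0.2802·V_2 - 0.2778·V_1 - 0.0001471·V_3 - 0.001961·V_4 - 0.0001961·V_5 - 0.0001099·V_6 = 0.00045
  0.01485·V_3 - 0.0001471·V_1 - 0.0001471·V_2 - 0.004545·V_6 = 0.0000989
  0.2404·V_4 - 0.001961·V_2 - 0.004545·V_6 = 2.093
  0.6258·V_5 - 0.0002564·V_1 - 0.0001961·V_2 - 0.625·V_6 = 0.003
  0.6353·V_6 - 0.001099·V_1 - 0.0001099·V_2 - 0.004545·V_3 - 0.004545·V_4 - 0.625·V_5 = 0
Solving these 6 simultaneous equations (Gaussian elimination) gives:
  V_1 = 0.3615 V, V_2 = 0.427 V, V_3 = 1.385 V, V_4 = 8.795 V
  V_5 = 4.476 V, V_6 = 4.477 V
Part 1:
  Read off the nodal solution: V_2 = 0.427 V
Part 2:
  I_R5 = (V_2 - V_5)/R5 = (0.427 - 4.476)/5100 = -0.000794 A
  Magnitude: I_R5 = 0.000794 A
Part 3:
  I_R1 = (V_1 - V_3)/R1 = (0.3615 - 1.385)/6800 = -0.0001505 A
  P_R1 = I_R1² × R1 = (-0.0001505)² × 6800 = 0.000154 W

Final answers:
1. V_2 = 0.427 V
2. I_R5 = 0.000794 A
3. P_R1 = 0.000154 W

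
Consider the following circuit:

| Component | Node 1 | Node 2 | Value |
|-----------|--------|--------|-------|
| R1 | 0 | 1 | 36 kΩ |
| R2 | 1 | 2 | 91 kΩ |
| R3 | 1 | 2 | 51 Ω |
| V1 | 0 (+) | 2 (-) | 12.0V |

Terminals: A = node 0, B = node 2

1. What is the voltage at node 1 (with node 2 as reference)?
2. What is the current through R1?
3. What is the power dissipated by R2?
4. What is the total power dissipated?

Nodal analysis, taking node 2 as the 0 V reference.
Source V1 fixes V_0 = 12 V.
KCL at each unknown node (sum of currents leaving = 0; resistances in Ω):
  Node 1: (V_1 - 12)/36000 + (V_1 - 0)/91000 + (V_1 - 0)/51 = 0
Collecting terms: 0.01965 × V_1 = 0.0003333  =>  V_1 = 0.01697 V
Part 1:
  Read off the nodal solution: V_1 = 0.01697 V
Part 2:
  I_R1 = (V_0 - V_1)/R1 = (12 - 0.01697)/36000 = 0.0003329 A
  Magnitude: I_R1 = 0.0003329 A
Part 3:
  I_R2 = (V_1 - V_2)/R2 = (0.01697 - 0)/91000 = 0.0000001864 A
  P_R2 = I_R2² × R2 = (0.0000001864)² × 91000 = 0.000000003163 W
Part 4:
  Power in each resistor, P = (ΔV)²/R:
    P_R1 = (12 - 0.01697)²/36000 = 0.003989 W
    P_R2 = (0.01697 - 0)²/91000 = 0.000000003163 W
    P_R3 = (0.01697 - 0)²/51 = 0.000005644 W
  P_total = P_R1 + P_R2 + P_R3 = 0.003994 W

Final answers:
1. V_1 = 0.01697 V
2. I_R1 = 0.0003329 A
3. P_R2 = 3.163e-09 W
4. P_total = 0.003994 W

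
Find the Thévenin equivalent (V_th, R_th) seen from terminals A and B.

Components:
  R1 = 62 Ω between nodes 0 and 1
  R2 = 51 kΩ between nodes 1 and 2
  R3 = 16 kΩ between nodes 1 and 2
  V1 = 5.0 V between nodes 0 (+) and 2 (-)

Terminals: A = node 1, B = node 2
Step 1 — V_th is the open-circuit voltage V_A - V_B (nothing connected across the terminals).
Nodal analysis, taking node 2 as the 0 V reference.
Source V1 fixes V_0 = 5 V.
KCL at each unknown node (sum of currents leaving = 0; resistances in Ω):
  Node 1: (V_1 - 5)/62 + (V_1 - 0)/51000 + (V_1 - 0)/16000 = 0
Collecting terms: 0.01621 × V_1 = 0.08065  =>  V_1 = 4.975 V
V_th = V_1 - V_2 = 4.975 - 0 = 4.975 V
Step 2 — R_th: zero the source — replace V1 by a short circuit (node 2 merges into node 0) — and find the resistance seen between A (node 1) and B (node 0).
Reduce the network between node 1 (A) and node 0 (B) by series/parallel combination:
  Rp1 = R1 ‖ R2 ‖ R3 (parallel, all between nodes 0 and 1) = 1/(1/62 + 1/51000 + 1/16000) = 61.69 Ω
R_th = 61.69 Ω

Final answer: V_th = 4.975 V, R_th = 61.69 Ω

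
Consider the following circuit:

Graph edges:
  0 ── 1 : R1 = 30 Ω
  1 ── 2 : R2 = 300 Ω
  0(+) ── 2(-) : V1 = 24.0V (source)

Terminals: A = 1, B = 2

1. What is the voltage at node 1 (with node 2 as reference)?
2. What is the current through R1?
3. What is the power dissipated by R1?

Nodal analysis, taking node 2 as the 0 V reference.
Source V1 fixes V_0 = 24 V.
KCL at each unknown node (sum of currents leaving = 0; resistances in Ω):
  Node 1: (V_1 - 24)/30 + (V_1 - 0)/300 = 0
Collecting terms: 0.03667 × V_1 = 0.8  =>  V_1 = 21.82 V
Part 1:
  Read off the nodal solution: V_1 = 21.82 V
Part 2:
  I_R1 = (V_0 - V_1)/R1 = (24 - 21.82)/30 = 0.07273 A
  Magnitude: I_R1 = 0.07273 A
Part 3:
  I_R1 = (V_0 - V_1)/R1 = (24 - 21.82)/30 = 0.07273 A
  P_R1 = I_R1² × R1 = (0.07273)² × 30 = 0.1587 W

Final answers:
1. V_1 = 21.82 V
2. I_R1 = 0.07273 A
3. P_R1 = 0.1587 W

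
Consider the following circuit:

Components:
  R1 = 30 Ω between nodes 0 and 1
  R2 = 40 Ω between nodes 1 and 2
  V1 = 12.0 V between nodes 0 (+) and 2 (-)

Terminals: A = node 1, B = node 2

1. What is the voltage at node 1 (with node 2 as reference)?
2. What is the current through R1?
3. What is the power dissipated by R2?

Nodal analysis, taking node 2 as the 0 V reference.
Source V1 fixes V_0 = 12 V.
KCL at each unknown node (sum of currents leaving = 0; resistances in Ω):
  Node 1: (V_1 - 12)/30 + (V_1 - 0)/40 = 0
Collecting terms: 0.05833 × V_1 = 0.4  =>  V_1 = 6.857 V
Part 1:
  Read off the nodal solution: V_1 = 6.857 V
Part 2:
  I_R1 = (V_0 - V_1)/R1 = (12 - 6.857)/30 = 0.1714 A
  Magnitude: I_R1 = 0.1714 A
Part 3:
  I_R2 = (V_1 - V_2)/R2 = (6.857 - 0)/40 = 0.1714 A
  P_R2 = I_R2² × R2 = (0.1714)² × 40 = 1.176 W

Final answers:
1. V_1 = 6.857 V
2. I_R1 = 0.1714 A
3. P_R2 = 1.176 W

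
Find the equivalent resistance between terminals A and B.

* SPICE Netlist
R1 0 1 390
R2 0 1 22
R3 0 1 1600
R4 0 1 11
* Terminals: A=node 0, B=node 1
Reduce the network between node 0 (A) and node 1 (B) by series/parallel combination:
  Rp1 = R1 ‖ R2 ‖ R3 ‖ R4 (parallel, all between nodes 0 and 1) = 1/(1/390 + 1/22 + 1/1600 + 1/11) = 7.166 Ω
R_eq = 7.166 Ω

Final answer: 7.166 Ω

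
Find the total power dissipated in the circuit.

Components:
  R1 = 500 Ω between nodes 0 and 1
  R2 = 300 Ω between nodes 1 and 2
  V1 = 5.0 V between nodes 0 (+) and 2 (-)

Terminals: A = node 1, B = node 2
Nodal analysis, taking node 2 as the 0 V reference.
Source V1 fixes V_0 = 5 V.
KCL at each unknown node (sum of currents leaving = 0; resistances in Ω):
  Node 1: (V_1 - 5)/500 + (V_1 - 0)/300 = 0
Collecting terms: 0.005333 × V_1 = 0.01  =>  V_1 = 1.875 V
Power in each resistor, P = (ΔV)²/R:
  P_R1 = (5 - 1.875)²/500 = 0.01953 W
  P_R2 = (1.875 - 0)²/300 = 0.01172 W
P_total = P_R1 + P_R2 = 0.03125 W

Final answer: 0.03125 W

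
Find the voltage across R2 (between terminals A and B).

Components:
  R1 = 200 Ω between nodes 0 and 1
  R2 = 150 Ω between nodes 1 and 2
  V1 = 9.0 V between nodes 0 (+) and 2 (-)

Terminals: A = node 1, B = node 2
R1 and R2 are in series across V1 (node 0 → node 1 → node 2), and the output A–B is taken across R2, so this is a voltage divider.
Series current: I = V1/(R1 + R2) = 9/(200 + 150) = 9/350 = 0.02571 A
V_R2 = I × R2 = V1 × R2/(R1 + R2) = 9 × 150/350 = 3.857 V

Final answer: 3.857 V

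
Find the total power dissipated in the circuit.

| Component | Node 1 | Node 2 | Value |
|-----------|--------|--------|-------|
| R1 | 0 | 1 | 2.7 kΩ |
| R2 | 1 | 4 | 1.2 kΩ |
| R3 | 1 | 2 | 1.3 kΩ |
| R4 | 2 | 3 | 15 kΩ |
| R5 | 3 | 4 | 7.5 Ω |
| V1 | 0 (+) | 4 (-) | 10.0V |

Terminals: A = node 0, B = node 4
Nodal analysis, taking node 4 as the 0 V reference.
Source V1 fixes V_0 = 10 V.
KCL at each unknown node (sum of currents leaving = 0; resistances in Ω):
  Node 1: (V_1 - 10)/2700 + (V_1 - 0)/1200 + (V_1 - V_2)/1300 = 0
  Node 2: (V_2 - V_1)/1300 + (V_2 - V_3)/15000 = 0
  Node 3: (V_3 - V_2)/15000 + (V_3 - 0)/7.5 = 0
Collecting terms (coefficients in siemens):
  0.001973·V_1 - 0.0007692·V_2 = 0.003704
  0.0008359·V_2 - 0.0007692·V_1 - 0.00006667·V_3 = 0
  0.1334·V_3 - 0.00006667·V_2 = 0
Solving these 3 simultaneous equations (Gaussian elimination) gives:
  V_1 = 2.928 V, V_2 = 2.694 V, V_3 = 0.001347 V
Power in each resistor, P = (ΔV)²/R:
  P_R1 = (10 - 2.928)²/2700 = 0.01852 W
  P_R2 = (2.928 - 0)²/1200 = 0.007143 W
  P_R3 = (2.928 - 2.694)²/1300 = 0.0000419 W
  P_R4 = (2.694 - 0.001347)²/15000 = 0.0004835 W
  P_R5 = (0.001347 - 0)²/7.5 = 0.0000002417 W
P_total = P_R1 + P_R2 + P_R3 + P_R4 + P_R5 = 0.02619 W

Final answer: 0.02619 W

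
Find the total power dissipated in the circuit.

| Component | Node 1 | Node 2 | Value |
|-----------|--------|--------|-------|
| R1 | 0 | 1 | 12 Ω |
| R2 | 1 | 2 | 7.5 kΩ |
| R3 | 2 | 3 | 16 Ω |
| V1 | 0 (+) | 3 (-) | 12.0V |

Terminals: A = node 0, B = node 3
Nodal analysis, taking node 3 as the 0 V reference.
Source V1 fixes V_0 = 12 V.
KCL at each unknown node (sum of currents leaving = 0; resistances in Ω):
  Node 1: (V_1 - 12)/12 + (V_1 - V_2)/7500 = 0
  Node 2: (V_2 - V_1)/7500 + (V_2 - 0)/16 = 0
Collecting terms (coefficients in siemens):
  0.08347·V_1 - 0.0001333·V_2 = 1
  0.06263·V_2 - 0.0001333·V_1 = 0
Determinant D = (0.08347)(0.06263) - (-0.0001333)(-0.0001333) = 0.005228
V_1 = [(1)(0.06263) - (-0.0001333)(0)]/D = 11.98 V
V_2 = [(0.08347)(0) - (1)(-0.0001333)]/D = 0.0255 V
Power in each resistor, P = (ΔV)²/R:
  P_R1 = (12 - 11.98)²/12 = 0.00003049 W
  P_R2 = (11.98 - 0.0255)²/7500 = 0.01906 W
  P_R3 = (0.0255 - 0)²/16 = 0.00004066 W
P_total = P_R1 + P_R2 + P_R3 = 0.01913 W

Final answer: 0.01913 W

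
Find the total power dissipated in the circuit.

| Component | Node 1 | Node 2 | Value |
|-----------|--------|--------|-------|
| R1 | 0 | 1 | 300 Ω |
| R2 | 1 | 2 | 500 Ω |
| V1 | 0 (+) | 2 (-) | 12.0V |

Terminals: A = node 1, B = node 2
Nodal analysis, taking node 2 as the 0 V reference.
Source V1 fixes V_0 = 12 V.
KCL at each unknown node (sum of currents leaving = 0; resistances in Ω):
  Node 1: (V_1 - 12)/300 + (V_1 - 0)/500 = 0
Collecting terms: 0.005333 × V_1 = 0.04  =>  V_1 = 7.5 V
Power in each resistor, P = (ΔV)²/R:
  P_R1 = (12 - 7.5)²/300 = 0.0675 W
  P_R2 = (7.5 - 0)²/500 = 0.1125 W
P_total = P_R1 + P_R2 = 0.18 W

Final answer: 0.18 W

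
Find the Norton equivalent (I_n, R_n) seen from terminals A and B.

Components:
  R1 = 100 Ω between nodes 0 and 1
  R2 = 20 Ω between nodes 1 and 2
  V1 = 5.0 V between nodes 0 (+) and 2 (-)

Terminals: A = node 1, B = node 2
Find the Thévenin equivalent first; then I_n = V_th/R_th and R_n = R_th.
Step 1 — V_th is the open-circuit voltage V_A - V_B (nothing connected across the terminals).
Nodal analysis, taking node 2 as the 0 V reference.
Source V1 fixes V_0 = 5 V.
KCL at each unknown node (sum of currents leaving = 0; resistances in Ω):
  Node 1: (V_1 - 5)/100 + (V_1 - 0)/20 = 0
Collecting terms: 0.06 × V_1 = 0.05  =>  V_1 = 0.8333 V
V_th = V_1 - V_2 = 0.8333 - 0 = 0.8333 V
Step 2 — R_th: zero the source — replace V1 by a short circuit (node 2 merges into node 0) — and find the resistance seen between A (node 1) and B (node 0).
Reduce the network between node 1 (A) and node 0 (B) by series/parallel combination:
  Rp1 = R1 ‖ R2 (parallel, both between nodes 0 and 1) = 1/(1/100 + 1/20) = 16.67 Ω
R_th = 16.67 Ω
I_n = V_th/R_th = 0.8333/16.67 = 0.05 A, and R_n = R_th = 16.67 Ω

Final answer: I_n = 0.05 A, R_n = 16.67 Ω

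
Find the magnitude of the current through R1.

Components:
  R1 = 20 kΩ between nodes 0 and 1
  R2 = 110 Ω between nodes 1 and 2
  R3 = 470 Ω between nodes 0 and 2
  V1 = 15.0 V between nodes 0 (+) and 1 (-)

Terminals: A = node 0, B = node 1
Nodal analysis, taking node 1 as the 0 V reference.
Source V1 fixes V_0 = 15 V.
KCL at each unknown node (sum of currents leaving = 0; resistances in Ω):
  Node 2: (V_2 - 0)/110 + (V_2 - 15)/470 = 0
Collecting terms: 0.01122 × V_2 = 0.03191  =>  V_2 = 2.845 V
I_R1 = (V_0 - V_1)/R1 = (15 - 0)/20000 = 0.00075 A
|I_R1| = 0.00075 A

Final answer: |I_R1| = 0.00075 A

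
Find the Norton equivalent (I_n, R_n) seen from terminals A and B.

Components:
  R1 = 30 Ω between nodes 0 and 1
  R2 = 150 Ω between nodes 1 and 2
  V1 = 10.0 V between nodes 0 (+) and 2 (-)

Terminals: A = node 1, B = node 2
Find the Thévenin equivalent first; then I_n = V_th/R_th and R_n = R_th.
Step 1 — V_th is the open-circuit voltage V_A - V_B (nothing connected across the terminals).
Nodal analysis, taking node 2 as the 0 V reference.
Source V1 fixes V_0 = 10 V.
KCL at each unknown node (sum of currents leaving = 0; resistances in Ω):
  Node 1: (V_1 - 10)/30 + (V_1 - 0)/150 = 0
Collecting terms: 0.04 × V_1 = 0.3333  =>  V_1 = 8.333 V
V_th = V_1 - V_2 = 8.333 - 0 = 8.333 V
Step 2 — R_th: zero the source — replace V1 by a short circuit (node 2 merges into node 0) — and find the resistance seen between A (node 1) and B (node 0).
Reduce the network between node 1 (A) and node 0 (B) by series/parallel combination:
  Rp1 = R1 ‖ R2 (parallel, both between nodes 0 and 1) = 1/(1/30 + 1/150) = 25 Ω
R_th = 25 Ω
I_n = V_th/R_th = 8.333/25 = 0.3333 A, and R_n = R_th = 25 Ω

Final answer: I_n = 0.3333 A, R_n = 25 Ω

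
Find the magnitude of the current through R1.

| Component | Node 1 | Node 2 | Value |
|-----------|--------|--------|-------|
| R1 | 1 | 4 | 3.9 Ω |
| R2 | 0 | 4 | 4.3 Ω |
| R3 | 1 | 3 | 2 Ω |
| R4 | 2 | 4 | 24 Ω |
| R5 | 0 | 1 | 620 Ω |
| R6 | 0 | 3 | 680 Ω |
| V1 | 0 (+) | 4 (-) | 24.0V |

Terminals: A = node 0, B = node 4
Nodal analysis, taking node 4 as the 0 V reference.
Source V1 fixes V_0 = 24 V.
KCL at each unknown node (sum of currents leaving = 0; resistances in Ω):
  Node 1: (V_1 - 0)/3.9 + (V_1 - V_3)/2 + (V_1 - 24)/620 = 0
  Node 2: (V_2 - 0)/24 = 0
  Node 3: (V_3 - V_1)/2 + (V_3 - 24)/680 = 0
Collecting terms (coefficients in siemens):
  0.758·V_1 - 0.5·V_3 = 0.03871
  0.04167·V_2 = 0
  0.5015·V_3 - 0.5·V_1 = 0.03529
Solving these 3 simultaneous equations (Gaussian elimination) gives:
  V_1 = 0.2848 V, V_2 = 0 V, V_3 = 0.3543 V
I_R1 = (V_1 - V_4)/R1 = (0.2848 - 0)/3.9 = 0.07302 A
|I_R1| = 0.07302 A

Final answer: |I_R1| = 0.07302 A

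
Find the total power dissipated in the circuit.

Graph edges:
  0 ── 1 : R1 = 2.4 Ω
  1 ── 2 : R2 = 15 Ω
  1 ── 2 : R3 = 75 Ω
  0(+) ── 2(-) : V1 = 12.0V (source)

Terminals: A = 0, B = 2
Nodal analysis, taking node 2 as the 0 V reference.
Source V1 fixes V_0 = 12 V.
KCL at each unknown node (sum of currents leaving = 0; resistances in Ω):
  Node 1: (V_1 - 12)/2.4 + (V_1 - 0)/15 + (V_1 - 0)/75 = 0
Collecting terms: 0.4967 × V_1 = 5  =>  V_1 = 10.07 V
Power in each resistor, P = (ΔV)²/R:
  P_R1 = (12 - 10.07)²/2.4 = 1.557 W
  P_R2 = (10.07 - 0)²/15 = 6.756 W
  P_R3 = (10.07 - 0)²/75 = 1.351 W
P_total = P_R1 + P_R2 + P_R3 = 9.664 W

Final answer: 9.664 W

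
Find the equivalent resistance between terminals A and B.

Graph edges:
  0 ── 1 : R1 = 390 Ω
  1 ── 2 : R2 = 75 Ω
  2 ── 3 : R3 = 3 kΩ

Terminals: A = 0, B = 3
Reduce the network between node 0 (A) and node 3 (B) by series/parallel combination:
  Rs1 = R1 + R2 (series, joined only at node 1) = 390 + 75 = 465 Ω
  Rs2 = R3 + Rs1 (series, joined only at node 2) = 3000 + 465 = 3465 Ω
R_eq = 3.465 kΩ

Final answer: 3.465 kΩ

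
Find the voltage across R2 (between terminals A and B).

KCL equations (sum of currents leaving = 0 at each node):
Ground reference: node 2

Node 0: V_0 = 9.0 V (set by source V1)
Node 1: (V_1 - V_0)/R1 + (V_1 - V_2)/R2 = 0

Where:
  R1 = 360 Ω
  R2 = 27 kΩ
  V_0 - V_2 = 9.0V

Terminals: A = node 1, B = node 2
R1 and R2 are in series across V1 (node 0 → node 1 → node 2), and the output A–B is taken across R2, so this is a voltage divider.
Series current: I = V1/(R1 + R2) = 9/(360 + 27000) = 9/27360 = 0.0003289 A
V_R2 = I × R2 = V1 × R2/(R1 + R2) = 9 × 27000/27360 = 8.882 V

Final answer: 8.882 V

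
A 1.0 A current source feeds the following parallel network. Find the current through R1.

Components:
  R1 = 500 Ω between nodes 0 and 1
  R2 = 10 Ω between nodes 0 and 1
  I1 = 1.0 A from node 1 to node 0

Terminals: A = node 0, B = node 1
All resistors sit directly between nodes 0 and 1, so they are in parallel and share one voltage V; the full source current 1 A splits among them.
1/R_par = 1/500 + 1/10 = 0.102 S  =>  R_par = 9.804 Ω
V = I × R_par = 1 × 9.804 = 9.804 V
I_R1 = V/R1 = 9.804/500 = 0.01961 A

Final answer: 0.01961 A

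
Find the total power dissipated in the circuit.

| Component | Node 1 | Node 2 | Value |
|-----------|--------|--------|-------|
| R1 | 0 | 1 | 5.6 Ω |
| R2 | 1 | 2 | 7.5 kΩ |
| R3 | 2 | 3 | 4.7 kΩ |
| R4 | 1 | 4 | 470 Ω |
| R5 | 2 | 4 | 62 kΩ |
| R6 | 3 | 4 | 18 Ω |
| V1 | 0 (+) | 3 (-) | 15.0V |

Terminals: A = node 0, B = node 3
Nodal analysis, taking node 3 as the 0 V reference.
Source V1 fixes V_0 = 15 V.
KCL at each unknown node (sum of currents leaving = 0; resistances in Ω):
  Node 1: (V_1 - 15)/5.6 + (V_1 - V_2)/7500 + (V_1 - V_4)/470 = 0
  Node 2: (V_2 - V_1)/7500 + (V_2 - 0)/4700 + (V_2 - V_4)/62000 = 0
  Node 4: (V_4 - V_1)/470 + (V_4 - V_2)/62000 + (V_4 - 0)/18 = 0
Collecting terms (coefficients in siemens):
  0.1808·V_1 - 0.0001333·V_2 - 0.002128·V_4 = 2.679
  0.0003622·V_2 - 0.0001333·V_1 - 0.00001613·V_4 = 0
  0.0577·V_4 - 0.002128·V_1 - 0.00001613·V_2 = 0
Solving these 3 simultaneous equations (Gaussian elimination) gives:
  V_1 = 14.82 V, V_2 = 5.481 V, V_4 = 0.5481 V
Power in each resistor, P = (ΔV)²/R:
  P_R1 = (15 - 14.82)²/5.6 = 0.005598 W
  P_R2 = (14.82 - 5.481)²/7500 = 0.01164 W
  P_R3 = (5.481 - 0)²/4700 = 0.006391 W
  P_R4 = (14.82 - 0.5481)²/470 = 0.4336 W
  P_R5 = (5.481 - 0.5481)²/62000 = 0.0003924 W
  P_R6 = (0 - 0.5481)²/18 = 0.01669 W
P_total = P_R1 + P_R2 + P_R3 + P_R4 + P_R5 + P_R6 = 0.4743 W

Final answer: 0.4743 W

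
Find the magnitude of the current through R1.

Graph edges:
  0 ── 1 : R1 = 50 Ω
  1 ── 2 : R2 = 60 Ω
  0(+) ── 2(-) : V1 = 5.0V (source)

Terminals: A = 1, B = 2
Nodal analysis, taking node 2 as the 0 V reference.
Source V1 fixes V_0 = 5 V.
KCL at each unknown node (sum of currents leaving = 0; resistances in Ω):
  Node 1: (V_1 - 5)/50 + (V_1 - 0)/60 = 0
Collecting terms: 0.03667 × V_1 = 0.1  =>  V_1 = 2.727 V
I_R1 = (V_0 - V_1)/R1 = (5 - 2.727)/50 = 0.04545 A
|I_R1| = 0.04545 A

Final answer: |I_R1| = 0.04545 A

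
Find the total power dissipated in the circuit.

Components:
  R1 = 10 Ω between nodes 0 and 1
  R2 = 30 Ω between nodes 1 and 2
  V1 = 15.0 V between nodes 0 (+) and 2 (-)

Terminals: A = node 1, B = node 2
Nodal analysis, taking node 2 as the 0 V reference.
Source V1 fixes V_0 = 15 V.
KCL at each unknown node (sum of currents leaving = 0; resistances in Ω):
  Node 1: (V_1 - 15)/10 + (V_1 - 0)/30 = 0
Collecting terms: 0.1333 × V_1 = 1.5  =>  V_1 = 11.25 V
Power in each resistor, P = (ΔV)²/R:
  P_R1 = (15 - 11.25)²/10 = 1.406 W
  P_R2 = (11.25 - 0)²/30 = 4.219 W
P_total = P_R1 + P_R2 = 5.625 W

Final answer: 5.625 W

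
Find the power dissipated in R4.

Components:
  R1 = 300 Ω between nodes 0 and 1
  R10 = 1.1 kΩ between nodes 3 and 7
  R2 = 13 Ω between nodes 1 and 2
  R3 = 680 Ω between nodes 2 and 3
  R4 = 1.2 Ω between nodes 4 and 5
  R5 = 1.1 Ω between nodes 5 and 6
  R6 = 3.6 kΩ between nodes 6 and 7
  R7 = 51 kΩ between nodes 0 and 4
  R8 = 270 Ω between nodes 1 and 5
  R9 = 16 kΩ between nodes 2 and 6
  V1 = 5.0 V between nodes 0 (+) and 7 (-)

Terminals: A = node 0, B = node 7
Nodal analysis, taking node 7 as the 0 V reference.
Source V1 fixes V_0 = 5 V.
KCL at each unknown node (sum of currents leaving = 0; resistances in Ω):
  Node 1: (V_1 - 5)/300 + (V_1 - V_2)/13 + (V_1 - V_5)/270 = 0
  Node 2: (V_2 - V_1)/13 + (V_2 - V_3)/680 + (V_2 - V_6)/16000 = 0
  Node 3: (V_3 - V_2)/680 + (V_3 - 0)/1100 = 0
  Node 4: (V_4 - V_5)/1.2 + (V_4 - 5)/51000 = 0
  Node 5: (V_5 - V_4)/1.2 + (V_5 - V_6)/1.1 + (V_5 - V_1)/270 = 0
  Node 6: (V_6 - V_5)/1.1 + (V_6 - 0)/3600 + (V_6 - V_2)/16000 = 0
Collecting terms (coefficients in siemens):
  0.08396·V_1 - 0.07692·V_2 - 0.003704·V_5 = 0.01667
  0.07846·V_2 - 0.07692·V_1 - 0.001471·V_3 - 0.0000625·V_6 = 0
  0.00238·V_3 - 0.001471·V_2 = 0
  0.8334·V_4 - 0.8333·V_5 = 0.00009804
  1.746·V_5 - 0.003704·V_1 - 0.8333·V_4 - 0.9091·V_6 = 0
  0.9094·V_6 - 0.0000625·V_2 - 0.9091·V_5 = 0
Solving these 6 simultaneous equations (Gaussian elimination) gives:
  V_1 = 4.022 V, V_2 = 3.993 V, V_3 = 2.467 V, V_4 = 3.751 V
  V_5 = 3.751 V, V_6 = 3.75 V
I_R4 = (V_4 - V_5)/R4 = (3.751 - 3.751)/1.2 = 0.00002448 A
P_R4 = I_R4² × R4 = (0.00002448)² × 1.2 = 0.0000000007193 W

Final answer: 7.193e-10 W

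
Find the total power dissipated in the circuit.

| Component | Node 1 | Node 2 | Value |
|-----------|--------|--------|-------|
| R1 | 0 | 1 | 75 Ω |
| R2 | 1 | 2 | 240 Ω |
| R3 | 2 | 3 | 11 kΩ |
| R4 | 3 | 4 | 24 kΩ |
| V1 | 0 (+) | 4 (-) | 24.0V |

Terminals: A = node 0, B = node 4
Nodal analysis, taking node 4 as the 0 V reference.
Source V1 fixes V_0 = 24 V.
KCL at each unknown node (sum of currents leaving = 0; resistances in Ω):
  Node 1: (V_1 - 24)/75 + (V_1 - V_2)/240 = 0
  Node 2: (V_2 - V_1)/240 + (V_2 - V_3)/11000 = 0
  Node 3: (V_3 - V_2)/11000 + (V_3 - 0)/24000 = 0
Collecting terms (coefficients in siemens):
  0.0175·V_1 - 0.004167·V_2 = 0.32
  0.004258·V_2 - 0.004167·V_1 - 0.00009091·V_3 = 0
  0.0001326·V_3 - 0.00009091·V_2 = 0
Solving these 3 simultaneous equations (Gaussian elimination) gives:
  V_1 = 23.95 V, V_2 = 23.79 V, V_3 = 16.31 V
Power in each resistor, P = (ΔV)²/R:
  P_R1 = (24 - 23.95)²/75 = 0.00003464 W
  P_R2 = (23.95 - 23.79)²/240 = 0.0001108 W
  P_R3 = (23.79 - 16.31)²/11000 = 0.00508 W
  P_R4 = (16.31 - 0)²/24000 = 0.01108 W
P_total = P_R1 + P_R2 + P_R3 + P_R4 = 0.01631 W

Final answer: 0.01631 W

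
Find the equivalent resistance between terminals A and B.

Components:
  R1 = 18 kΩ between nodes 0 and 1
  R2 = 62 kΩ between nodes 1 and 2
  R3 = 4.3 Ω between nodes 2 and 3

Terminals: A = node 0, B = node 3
Reduce the network between node 0 (A) and node 3 (B) by series/parallel combination:
  Rs1 = R1 + R2 (series, joined only at node 1) = 18000 + 62000 = 80000 Ω
  Rs2 = R3 + Rs1 (series, joined only at node 2) = 4.3 + 80000 = 80000 Ω
R_eq = 80 kΩ

Final answer: 80 kΩ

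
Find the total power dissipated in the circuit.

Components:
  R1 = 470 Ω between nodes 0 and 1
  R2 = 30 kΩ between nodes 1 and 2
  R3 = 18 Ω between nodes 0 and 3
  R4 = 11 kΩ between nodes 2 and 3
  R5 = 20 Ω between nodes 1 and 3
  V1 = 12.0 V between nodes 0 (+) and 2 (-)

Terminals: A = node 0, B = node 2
Nodal analysis, taking node 2 as the 0 V reference.
Source V1 fixes V_0 = 12 V.
KCL at each unknown node (sum of currents leaving = 0; resistances in Ω):
  Node 1: (V_1 - 12)/470 + (V_1 - 0)/30000 + (V_1 - V_3)/20 = 0
  Node 3: (V_3 - 12)/18 + (V_3 - 0)/11000 + (V_3 - V_1)/20 = 0
Collecting terms (coefficients in siemens):
  0.05216·V_1 - 0.05·V_3 = 0.02553
  0.1056·V_3 - 0.05·V_1 = 0.6667
Determinant D = (0.05216)(0.1056) - (-0.05)(-0.05) = 0.003011
V_1 = [(0.02553)(0.1056) - (-0.05)(0.6667)]/D = 11.97 V
V_3 = [(0.05216)(0.6667) - (0.02553)(-0.05)]/D = 11.97 V
Power in each resistor, P = (ΔV)²/R:
  P_R1 = (12 - 11.97)²/470 = 0.0000022 W
  P_R2 = (11.97 - 0)²/30000 = 0.004774 W
  P_R3 = (12 - 11.97)²/18 = 0.00003625 W
  P_R4 = (0 - 11.97)²/11000 = 0.01304 W
  P_R5 = (11.97 - 11.97)²/20 = 0.000002185 W
P_total = P_R1 + P_R2 + P_R3 + P_R4 + P_R5 = 0.01785 W

Final answer: 0.01785 W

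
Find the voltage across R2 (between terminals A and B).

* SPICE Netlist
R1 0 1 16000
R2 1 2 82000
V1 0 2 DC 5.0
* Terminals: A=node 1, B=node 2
R1 and R2 are in series across V1 (node 0 → node 1 → node 2), and the output A–B is taken across R2, so this is a voltage divider.
Series current: I = V1/(R1 + R2) = 5/(16000 + 82000) = 5/98000 = 0.00005102 A
V_R2 = I × R2 = V1 × R2/(R1 + R2) = 5 × 82000/98000 = 4.184 V

Final answer: 4.184 V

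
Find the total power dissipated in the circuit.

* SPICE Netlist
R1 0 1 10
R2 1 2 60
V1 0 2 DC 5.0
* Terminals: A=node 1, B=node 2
Nodal analysis, taking node 2 as the 0 V reference.
Source V1 fixes V_0 = 5 V.
KCL at each unknown node (sum of currents leaving = 0; resistances in Ω):
  Node 1: (V_1 - 5)/10 + (V_1 - 0)/60 = 0
Collecting terms: 0.1167 × V_1 = 0.5  =>  V_1 = 4.286 V
Power in each resistor, P = (ΔV)²/R:
  P_R1 = (5 - 4.286)²/10 = 0.05102 W
  P_R2 = (4.286 - 0)²/60 = 0.3061 W
P_total = P_R1 + P_R2 = 0.3571 W

Final answer: 0.3571 W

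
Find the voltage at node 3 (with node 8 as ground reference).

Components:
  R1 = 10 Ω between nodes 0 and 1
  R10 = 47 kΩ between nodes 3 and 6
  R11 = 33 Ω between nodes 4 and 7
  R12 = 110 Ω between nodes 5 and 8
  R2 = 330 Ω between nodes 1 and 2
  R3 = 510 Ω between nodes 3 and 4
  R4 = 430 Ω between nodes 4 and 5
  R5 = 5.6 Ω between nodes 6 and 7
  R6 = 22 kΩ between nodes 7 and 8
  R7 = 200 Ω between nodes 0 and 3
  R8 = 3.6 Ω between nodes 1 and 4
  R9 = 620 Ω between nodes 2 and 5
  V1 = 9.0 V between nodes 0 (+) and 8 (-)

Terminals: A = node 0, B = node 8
Nodal analysis, taking node 8 as the 0 V reference.
Source V1 fixes V_0 = 9 V.
KCL at each unknown node (sum of currents leaving = 0; resistances in Ω):
  Node 1: (V_1 - 9)/10 + (V_1 - V_2)/330 + (V_1 - V_4)/3.6 = 0
  Node 2: (V_2 - V_1)/330 + (V_2 - V_5)/620 = 0
  Node 3: (V_3 - V_4)/510 + (V_3 - 9)/200 + (V_3 - V_6)/47000 = 0
  Node 4: (V_4 - V_3)/510 + (V_4 - V_5)/430 + (V_4 - V_1)/3.6 + (V_4 - V_7)/33 = 0
  Node 5: (V_5 - V_4)/430 + (V_5 - V_2)/620 + (V_5 - 0)/110 = 0
  Node 6: (V_6 - V_7)/5.6 + (V_6 - V_3)/47000 = 0
  Node 7: (V_7 - V_6)/5.6 + (V_7 - 0)/22000 + (V_7 - V_4)/33 = 0
Collecting terms (coefficients in siemens):
  0.3808·V_1 - 0.00303·V_2 - 0.2778·V_4 = 0.9
  0.004643·V_2 - 0.00303·V_1 - 0.001613·V_5 = 0
  0.006982·V_3 - 0.001961·V_4 - 0.00002128·V_6 = 0.045
  0.3124·V_4 - 0.2778·V_1 - 0.001961·V_3 - 0.002326·V_5 - 0.0303·V_7 = 0
  0.01303·V_5 - 0.001613·V_2 - 0.002326·V_4 = 0
  0.1786·V_6 - 0.00002128·V_3 - 0.1786·V_7 = 0
  0.2089·V_7 - 0.0303·V_4 - 0.1786·V_6 = 0
Solving these 7 simultaneous equations (Gaussian elimination) gives:
  V_1 = 8.784 V, V_2 = 6.556 V, V_3 = 8.924 V, V_4 = 8.731 V
  V_5 = 2.37 V, V_6 = 8.718 V, V_7 = 8.718 V
The requested potential is V_3 = 8.924 V.

Final answer: V_3 = 8.924 V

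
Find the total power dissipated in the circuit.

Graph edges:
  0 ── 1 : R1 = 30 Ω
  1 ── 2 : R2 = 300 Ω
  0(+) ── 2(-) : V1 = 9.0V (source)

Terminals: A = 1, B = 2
Nodal analysis, taking node 2 as the 0 V reference.
Source V1 fixes V_0 = 9 V.
KCL at each unknown node (sum of currents leaving = 0; resistances in Ω):
  Node 1: (V_1 - 9)/30 + (V_1 - 0)/300 = 0
Collecting terms: 0.03667 × V_1 = 0.3  =>  V_1 = 8.182 V
Power in each resistor, P = (ΔV)²/R:
  P_R1 = (9 - 8.182)²/30 = 0.02231 W
  P_R2 = (8.182 - 0)²/300 = 0.2231 W
P_total = P_R1 + P_R2 = 0.2455 W

Final answer: 0.2455 W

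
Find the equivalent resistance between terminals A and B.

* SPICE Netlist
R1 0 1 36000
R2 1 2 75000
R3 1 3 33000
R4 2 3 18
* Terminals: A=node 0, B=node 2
Reduce the network between node 0 (A) and node 2 (B) by series/parallel combination:
  Rs1 = R3 + R4 (series, joined only at node 3) = 33000 + 18 = 33020 Ω
  Rp1 = R2 ‖ Rs1 (parallel, both between nodes 1 and 2) = 1/(1/75000 + 1/33020) = 22930 Ω
  Rs2 = R1 + Rp1 (series, joined only at node 1) = 36000 + 22930 = 58930 Ω
R_eq = 58.93 kΩ

Final answer: 58.93 kΩ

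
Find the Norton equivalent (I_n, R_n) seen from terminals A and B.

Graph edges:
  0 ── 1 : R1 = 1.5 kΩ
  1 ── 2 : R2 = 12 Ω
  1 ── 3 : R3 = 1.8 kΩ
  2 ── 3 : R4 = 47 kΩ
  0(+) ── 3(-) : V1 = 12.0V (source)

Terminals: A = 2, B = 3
Find the Thévenin equivalent first; then I_n = V_th/R_th and R_n = R_th.
Step 1 — V_th is the open-circuit voltage V_A - V_B (nothing connected across the terminals).
Nodal analysis, taking node 3 as the 0 V reference.
Source V1 fixes V_0 = 12 V.
KCL at each unknown node (sum of currents leaving = 0; resistances in Ω):
  Node 1: (V_1 - 12)/1500 + (V_1 - V_2)/12 + (V_1 - 0)/1800 = 0
  Node 2: (V_2 - V_1)/12 + (V_2 - 0)/47000 = 0
Collecting terms (coefficients in siemens):
  0.08456·V_1 - 0.08333·V_2 = 0.008
  0.08335·V_2 - 0.08333·V_1 = 0
Determinant D = (0.08456)(0.08335) - (-0.08333)(-0.08333) = 0.0001037
V_1 = [(0.008)(0.08335) - (-0.08333)(0)]/D = 6.433 V
V_2 = [(0.08456)(0) - (0.008)(-0.08333)]/D = 6.432 V
V_th = V_2 - V_3 = 6.432 - 0 = 6.432 V
Step 2 — R_th: zero the source — replace V1 by a short circuit (node 3 merges into node 0) — and find the resistance seen between A (node 2) and B (node 0).
Reduce the network between node 2 (A) and node 0 (B) by series/parallel combination:
  Rp1 = R1 ‖ R3 (parallel, both between nodes 0 and 1) = 1/(1/1500 + 1/1800) = 818.2 Ω
  Rs1 = R2 + Rp1 (series, joined only at node 1) = 12 + 818.2 = 830.2 Ω
  Rp2 = R4 ‖ Rs1 (parallel, both between nodes 0 and 2) = 1/(1/47000 + 1/830.2) = 815.8 Ω
R_th = 815.8 Ω
I_n = V_th/R_th = 6.432/815.8 = 0.007884 A, and R_n = R_th = 815.8 Ω

Final answer: I_n = 0.007884 A, R_n = 815.8 Ω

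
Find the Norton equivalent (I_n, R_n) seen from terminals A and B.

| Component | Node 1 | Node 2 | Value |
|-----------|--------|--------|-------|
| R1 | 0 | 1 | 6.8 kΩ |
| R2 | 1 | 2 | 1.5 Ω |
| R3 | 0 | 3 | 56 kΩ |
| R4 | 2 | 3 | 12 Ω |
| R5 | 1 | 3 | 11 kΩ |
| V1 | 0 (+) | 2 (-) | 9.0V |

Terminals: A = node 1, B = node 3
Find the Thévenin equivalent first; then I_n = V_th/R_th and R_n = R_th.
Step 1 — V_th is the open-circuit voltage V_A - V_B (nothing connected across the terminals).
Nodal analysis, taking node 2 as the 0 V reference.
Source V1 fixes V_0 = 9 V.
KCL at each unknown node (sum of currents leaving = 0; resistances in Ω):
  Node 1: (V_1 - 9)/6800 + (V_1 - 0)/1.5 + (V_1 - V_3)/11000 = 0
  Node 3: (V_3 - 9)/56000 + (V_3 - 0)/12 + (V_3 - V_1)/11000 = 0
Collecting terms (coefficients in siemens):
  0.6669·V_1 - 0.00009091·V_3 = 0.001324
  0.08344·V_3 - 0.00009091·V_1 = 0.0001607
Determinant D = (0.6669)(0.08344) - (-0.00009091)(-0.00009091) = 0.05565
V_1 = [(0.001324)(0.08344) - (-0.00009091)(0.0001607)]/D = 0.001985 V
V_3 = [(0.6669)(0.0001607) - (0.001324)(-0.00009091)]/D = 0.001928 V
V_th = V_1 - V_3 = 0.001985 - 0.001928 = 0.00005663 V
Step 2 — R_th: zero the source — replace V1 by a short circuit (node 2 merges into node 0) — and find the resistance seen between A (node 1) and B (node 3).
Reduce the network between node 1 (A) and node 3 (B) by series/parallel combination:
  Rp1 = R1 ‖ R2 (parallel, both between nodes 0 and 1) = 1/(1/6800 + 1/1.5) = 1.5 Ω
  Rp2 = R3 ‖ R4 (parallel, both between nodes 0 and 3) = 1/(1/56000 + 1/12) = 12 Ω
  Rs1 = Rp1 + Rp2 (series, joined only at node 0) = 1.5 + 12 = 13.5 Ω
  Rp3 = R5 ‖ Rs1 (parallel, both between nodes 1 and 3) = 1/(1/11000 + 1/13.5) = 13.48 Ω
R_th = 13.48 Ω
I_n = V_th/R_th = 0.00005663/13.48 = 0.000004201 A, and R_n = R_th = 13.48 Ω

Final answer: I_n = 4.201e-06 A, R_n = 13.48 Ω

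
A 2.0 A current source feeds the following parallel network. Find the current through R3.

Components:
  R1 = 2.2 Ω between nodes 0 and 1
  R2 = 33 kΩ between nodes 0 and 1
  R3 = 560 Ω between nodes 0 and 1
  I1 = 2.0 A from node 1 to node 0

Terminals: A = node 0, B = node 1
All resistors sit directly between nodes 0 and 1, so they are in parallel and share one voltage V; the full source current 2 A splits among them.
1/R_par = 1/2.2 + 1/33000 + 1/560 = 0.4564 S  =>  R_par = 2.191 Ω
V = I × R_par = 2 × 2.191 = 4.382 V
I_R3 = V/R3 = 4.382/560 = 0.007826 A

Final answer: 0.007826 A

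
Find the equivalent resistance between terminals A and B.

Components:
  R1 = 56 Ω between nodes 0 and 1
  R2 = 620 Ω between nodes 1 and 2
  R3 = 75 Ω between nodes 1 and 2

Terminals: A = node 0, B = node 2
Reduce the network between node 0 (A) and node 2 (B) by series/parallel combination:
  Rp1 = R2 ‖ R3 (parallel, both between nodes 1 and 2) = 1/(1/620 + 1/75) = 66.91 Ω
  Rs1 = R1 + Rp1 (series, joined only at node 1) = 56 + 66.91 = 122.9 Ω
R_eq = 122.9 Ω

Final answer: 122.9 Ω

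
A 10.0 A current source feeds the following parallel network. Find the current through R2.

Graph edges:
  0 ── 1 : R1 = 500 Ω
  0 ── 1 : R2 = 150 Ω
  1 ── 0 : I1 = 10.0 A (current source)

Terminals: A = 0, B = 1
All resistors sit directly between nodes 0 and 1, so they are in parallel and share one voltage V; the full source current 10 A splits among them.
1/R_par = 1/500 + 1/150 = 0.008667 S  =>  R_par = 115.4 Ω
V = I × R_par = 10 × 115.4 = 1154 V
I_R2 = V/R2 = 1154/150 = 7.692 A

Final answer: 7.692 A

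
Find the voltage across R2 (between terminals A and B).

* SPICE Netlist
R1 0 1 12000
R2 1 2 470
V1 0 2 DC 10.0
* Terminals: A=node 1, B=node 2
R1 and R2 are in series across V1 (node 0 → node 1 → node 2), and the output A–B is taken across R2, so this is a voltage divider.
Series current: I = V1/(R1 + R2) = 10/(12000 + 470) = 10/12470 = 0.0008019 A
V_R2 = I × R2 = V1 × R2/(R1 + R2) = 10 × 470/12470 = 0.3769 V

Final answer: 0.3769 V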